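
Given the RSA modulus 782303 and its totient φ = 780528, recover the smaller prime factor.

809

φ(n) = (p−1)(q−1) = n − (p+q) + 1, so p + q = 782303 − 780528 + 1 = 1776.
p and q are the roots of t² − 1776t + 782303 = 0.
Discriminant: 1776² − 4·782303 = 3154176 − 3129212 = 24964; √24964 = 158.
q = (1776 − 158)/2 = 809, p = (1776 + 158)/2 = 967.
Check: 809 · 967 = 782303.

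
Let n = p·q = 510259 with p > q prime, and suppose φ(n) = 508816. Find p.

φ(n) = (p−1)(q−1) = n − (p+q) + 1, so p + q = 510259 − 508816 + 1 = 1444.
p and q are the roots of t² − 1444t + 510259 = 0.
Discriminant: 1444² − 4·510259 = 2085136 − 2041036 = 44100; √44100 = 210.
q = (1444 − 210)/2 = 617, p = (1444 + 210)/2 = 827.
Check: 617 · 827 = 510259.

827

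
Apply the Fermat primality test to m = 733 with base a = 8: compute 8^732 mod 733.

8^1 ≡ 8 (mod 733)
8^2 ≡ 8^2 = 64 ≡ 64 (mod 733)
8^4 ≡ 64^2 = 4096 ≡ 431 (mod 733)
8^8 ≡ 431^2 = 185761 ≡ 312 (mod 733)
8^16 ≡ 312^2 = 97344 ≡ 588 (mod 733)
8^32 ≡ 588^2 = 345744 ≡ 501 (mod 733)
8^64 ≡ 501^2 = 251001 ≡ 315 (mod 733)
8^128 ≡ 315^2 = 99225 ≡ 270 (mod 733)
8^256 ≡ 270^2 = 72900 ≡ 333 (mod 733)
8^512 ≡ 333^2 = 110889 ≡ 206 (mod 733)
732 = 512 + 128 + 64 + 16 + 8 + 4 in binary powers of 2.
So 8^732 ≡ 206 · 270 · 315 · 588 · 312 · 431 ≡ 1 (mod 733).
Since the result is 1, base 8 gives no evidence that 733 is composite.

1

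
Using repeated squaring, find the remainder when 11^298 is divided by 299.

11^1 ≡ 11 (mod 299)
11^2 ≡ 11^2 = 121 ≡ 121 (mod 299)
11^4 ≡ 121^2 = 14641 ≡ 289 (mod 299)
11^8 ≡ 289^2 = 83521 ≡ 100 (mod 299)
11^16 ≡ 100^2 = 10000 ≡ 133 (mod 299)
11^32 ≡ 133^2 = 17689 ≡ 48 (mod 299)
11^64 ≡ 48^2 = 2304 ≡ 211 (mod 299)
11^128 ≡ 211^2 = 44521 ≡ 269 (mod 299)
11^256 ≡ 269^2 = 72361 ≡ 3 (mod 299)
298 = 256 + 32 + 8 + 2 in binary powers of 2.
So 11^298 ≡ 3 · 48 · 100 · 121 ≡ 127 (mod 299).
Since 127 ≠ 1, base 11 is a Fermat witness: 299 is composite.

127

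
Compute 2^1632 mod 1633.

476

2^1 ≡ 2 (mod 1633)
2^2 ≡ 2^2 = 4 ≡ 4 (mod 1633)
2^4 ≡ 4^2 = 16 ≡ 16 (mod 1633)
2^8 ≡ 16^2 = 256 ≡ 256 (mod 1633)
2^16 ≡ 256^2 = 65536 ≡ 216 (mod 1633)
2^32 ≡ 216^2 = 46656 ≡ 932 (mod 1633)
2^64 ≡ 932^2 = 868624 ≡ 1501 (mod 1633)
2^128 ≡ 1501^2 = 2253001 ≡ 1094 (mod 1633)
2^256 ≡ 1094^2 = 1196836 ≡ 1480 (mod 1633)
2^512 ≡ 1480^2 = 2190400 ≡ 547 (mod 1633)
2^1024 ≡ 547^2 = 299209 ≡ 370 (mod 1633)
1632 = 1024 + 512 + 64 + 32 in binary powers of 2.
So 2^1632 ≡ 370 · 547 · 1501 · 932 ≡ 476 (mod 1633).
Since 476 ≠ 1, base 2 is a Fermat witness: 1633 is composite.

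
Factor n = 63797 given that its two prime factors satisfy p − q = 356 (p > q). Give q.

Since p = q + 356, we have 63797 = q(q + 356), so q² + 356q − 63797 = 0.
Discriminant: 356² + 4·63797 = 126736 + 255188 = 381924; √381924 = 618.
q = (−356 + 618)/2 = 131, and p = q + 356 = 487.
Check: 131 · 487 = 63797.

131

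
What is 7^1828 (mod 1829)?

7^1 ≡ 7 (mod 1829)
7^2 ≡ 7^2 = 49 ≡ 49 (mod 1829)
7^4 ≡ 49^2 = 2401 ≡ 572 (mod 1829)
7^8 ≡ 572^2 = 327184 ≡ 1622 (mod 1829)
7^16 ≡ 1622^2 = 2630884 ≡ 782 (mod 1829)
7^32 ≡ 782^2 = 611524 ≡ 638 (mod 1829)
7^64 ≡ 638^2 = 407044 ≡ 1006 (mod 1829)
7^128 ≡ 1006^2 = 1012036 ≡ 599 (mod 1829)
7^256 ≡ 599^2 = 358801 ≡ 317 (mod 1829)
7^512 ≡ 317^2 = 100489 ≡ 1723 (mod 1829)
7^1024 ≡ 1723^2 = 2968729 ≡ 262 (mod 1829)
1828 = 1024 + 512 + 256 + 32 + 4 in binary powers of 2.
So 7^1828 ≡ 262 · 1723 · 317 · 638 · 572 ≡ 1600 (mod 1829).
Since 1600 ≠ 1, base 7 is a Fermat witness: 1829 is composite.

1600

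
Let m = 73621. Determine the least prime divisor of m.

73621 is odd.
Digit sum 19, not divisible by 3.
Ends in 1: not divisible by 5.
7: 73621 = 7·10517 + 2
11: 73621 = 11·6692 + 9
13: 73621 = 13·5663 + 2
17: 73621 = 17·4330 + 11
19: 73621 = 19·3874 + 15
23: 73621 = 23·3200 + 21
29: 73621 = 29·2538 + 19
31: 73621 = 31·2374 + 27
37: 73621 = 37·1989 + 28
41: 73621 = 41·1795 + 26
43: 73621 = 43·1712 + 5
47: 73621 = 47·1566 + 19
53: 73621 = 53·1389 + 4
59: 73621 = 59·1247 + 48
61: 73621 = 61·1206 + 55
67: 73621 = 67·1098 + 55
71: 73621 = 71·1036 + 65
73: 73621 = 73·1008 + 37
79: 73621 = 79·931 + 72
83: 73621 = 83·887

83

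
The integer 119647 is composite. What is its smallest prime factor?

119647 is odd.
Digit sum 28, not divisible by 3.
Ends in 7: not divisible by 5.
7: 119647 = 7·17092 + 3
11: 119647 = 11·10877

11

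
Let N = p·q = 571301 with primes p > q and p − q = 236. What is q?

647

Since p = q + 236, we have 571301 = q(q + 236), so q² + 236q − 571301 = 0.
Discriminant: 236² + 4·571301 = 55696 + 2285204 = 2340900; √2340900 = 1530.
q = (−236 + 1530)/2 = 647, and p = q + 236 = 883.
Check: 647 · 883 = 571301.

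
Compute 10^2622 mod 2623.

10^1 ≡ 10 (mod 2623)
10^2 ≡ 10^2 = 100 ≡ 100 (mod 2623)
10^4 ≡ 100^2 = 10000 ≡ 2131 (mod 2623)
10^8 ≡ 2131^2 = 4541161 ≡ 748 (mod 2623)
10^16 ≡ 748^2 = 559504 ≡ 805 (mod 2623)
10^32 ≡ 805^2 = 648025 ≡ 144 (mod 2623)
10^64 ≡ 144^2 = 20736 ≡ 2375 (mod 2623)
10^128 ≡ 2375^2 = 5640625 ≡ 1175 (mod 2623)
10^256 ≡ 1175^2 = 1380625 ≡ 927 (mod 2623)
10^512 ≡ 927^2 = 859329 ≡ 1608 (mod 2623)
10^1024 ≡ 1608^2 = 2585664 ≡ 2009 (mod 2623)
10^2048 ≡ 2009^2 = 4036081 ≡ 1907 (mod 2623)
2622 = 2048 + 512 + 32 + 16 + 8 + 4 + 2 in binary powers of 2.
So 10^2622 ≡ 1907 · 1608 · 144 · 805 · 748 · 2131 · 100 ≡ 735 (mod 2623).
Since 735 ≠ 1, base 10 is a Fermat witness: 2623 is composite.

735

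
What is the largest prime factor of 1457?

47

1457 = 31 · 47
47 is prime.
So 1457 = 31 · 47; the largest prime factor is 47.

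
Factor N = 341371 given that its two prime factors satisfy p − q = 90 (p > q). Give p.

Since p = q + 90, we have 341371 = q(q + 90), so q² + 90q − 341371 = 0.
Discriminant: 90² + 4·341371 = 8100 + 1365484 = 1373584; √1373584 = 1172.
q = (−90 + 1172)/2 = 541, and p = q + 90 = 631.
Check: 541 · 631 = 341371.

631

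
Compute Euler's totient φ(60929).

53200

Factor: 60929 = 11 · 29 · 191.
φ(60929) = (11−1) · (29−1) · (191−1) = 10 · 28 · 190 = 53200.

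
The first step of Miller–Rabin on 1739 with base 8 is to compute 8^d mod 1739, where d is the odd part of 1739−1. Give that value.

726

1739 − 1 = 1738 = 2^1 · 869, so d = 869.
8^1 ≡ 8 (mod 1739)
8^2 ≡ 8^2 = 64 ≡ 64 (mod 1739)
8^4 ≡ 64^2 = 4096 ≡ 618 (mod 1739)
8^8 ≡ 618^2 = 381924 ≡ 1083 (mod 1739)
8^16 ≡ 1083^2 = 1172889 ≡ 803 (mod 1739)
8^32 ≡ 803^2 = 644809 ≡ 1379 (mod 1739)
8^64 ≡ 1379^2 = 1901641 ≡ 914 (mod 1739)
8^128 ≡ 914^2 = 835396 ≡ 676 (mod 1739)
8^256 ≡ 676^2 = 456976 ≡ 1358 (mod 1739)
8^512 ≡ 1358^2 = 1844164 ≡ 824 (mod 1739)
869 = 512 + 256 + 64 + 32 + 4 + 1 in binary powers of 2.
So 8^869 ≡ 824 · 1358 · 914 · 1379 · 618 · 8 ≡ 726 (mod 1739).
Squaring chain: 726; never reaches −1, so base 8 is a Miller–Rabin witness that 1739 is composite.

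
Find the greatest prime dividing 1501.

1501 = 19 · 79
79 is prime.
So 1501 = 19 · 79; the largest prime factor is 79.

79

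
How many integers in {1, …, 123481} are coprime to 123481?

Factor: 123481 = 19 · 67 · 97.
φ(123481) = (19−1) · (67−1) · (97−1) = 18 · 66 · 96 = 114048.

114048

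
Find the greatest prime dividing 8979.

73

8979 = 3 · 2993
2993 = 41 · 73
73 is prime.
So 8979 = 3 · 41 · 73; the largest prime factor is 73.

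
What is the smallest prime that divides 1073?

1073 is odd.
Digit sum 11, not divisible by 3.
Ends in 3: not divisible by 5.
7: 1073 = 7·153 + 2
11: 1073 = 11·97 + 6
13: 1073 = 13·82 + 7
17: 1073 = 17·63 + 2
19: 1073 = 19·56 + 9
23: 1073 = 23·46 + 15
29: 1073 = 29·37

29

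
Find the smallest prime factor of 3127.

3127 is odd.
Digit sum 13, not divisible by 3.
Ends in 7: not divisible by 5.
7: 3127 = 7·446 + 5
11: 3127 = 11·284 + 3
13: 3127 = 13·240 + 7
17: 3127 = 17·183 + 16
19: 3127 = 19·164 + 11
23: 3127 = 23·135 + 22
29: 3127 = 29·107 + 24
31: 3127 = 31·100 + 27
37: 3127 = 37·84 + 19
41: 3127 = 41·76 + 11
43: 3127 = 43·72 + 31
47: 3127 = 47·66 + 25
53: 3127 = 53·59

53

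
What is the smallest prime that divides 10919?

10919 is odd.
Digit sum 20, not divisible by 3.
Ends in 9: not divisible by 5.
7: 10919 = 7·1559 + 6
11: 10919 = 11·992 + 7
13: 10919 = 13·839 + 12
17: 10919 = 17·642 + 5
19: 10919 = 19·574 + 13
23: 10919 = 23·474 + 17
29: 10919 = 29·376 + 15
31: 10919 = 31·352 + 7
37: 10919 = 37·295 + 4
41: 10919 = 41·266 + 13
43: 10919 = 43·253 + 40
47: 10919 = 47·232 + 15
53: 10919 = 53·206 + 1
59: 10919 = 59·185 + 4
61: 10919 = 61·179

61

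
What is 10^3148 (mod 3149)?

10^1 ≡ 10 (mod 3149)
10^2 ≡ 10^2 = 100 ≡ 100 (mod 3149)
10^4 ≡ 100^2 = 10000 ≡ 553 (mod 3149)
10^8 ≡ 553^2 = 305809 ≡ 356 (mod 3149)
10^16 ≡ 356^2 = 126736 ≡ 776 (mod 3149)
10^32 ≡ 776^2 = 602176 ≡ 717 (mod 3149)
10^64 ≡ 717^2 = 514089 ≡ 802 (mod 3149)
10^128 ≡ 802^2 = 643204 ≡ 808 (mod 3149)
10^256 ≡ 808^2 = 652864 ≡ 1021 (mod 3149)
10^512 ≡ 1021^2 = 1042441 ≡ 122 (mod 3149)
10^1024 ≡ 122^2 = 14884 ≡ 2288 (mod 3149)
10^2048 ≡ 2288^2 = 5234944 ≡ 1306 (mod 3149)
3148 = 2048 + 1024 + 64 + 8 + 4 in binary powers of 2.
So 10^3148 ≡ 1306 · 2288 · 802 · 356 · 553 ≡ 488 (mod 3149).
Since 488 ≠ 1, base 10 is a Fermat witness: 3149 is composite.

488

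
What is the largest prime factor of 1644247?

1644247 = 11 · 149477
149477 = 23 · 6499
6499 = 67 · 97
97 is prime.
So 1644247 = 11 · 23 · 67 · 97; the largest prime factor is 97.

97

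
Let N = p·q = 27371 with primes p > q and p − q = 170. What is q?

Since p = q + 170, we have 27371 = q(q + 170), so q² + 170q − 27371 = 0.
Discriminant: 170² + 4·27371 = 28900 + 109484 = 138384; √138384 = 372.
q = (−170 + 372)/2 = 101, and p = q + 170 = 271.
Check: 101 · 271 = 27371.

101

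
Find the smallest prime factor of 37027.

37027 is odd.
Digit sum 19, not divisible by 3.
Ends in 7: not divisible by 5.
7: 37027 = 7·5289 + 4
11: 37027 = 11·3366 + 1
13: 37027 = 13·2848 + 3
17: 37027 = 17·2178 + 1
19: 37027 = 19·1948 + 15
23: 37027 = 23·1609 + 20
29: 37027 = 29·1276 + 23
31: 37027 = 31·1194 + 13
37: 37027 = 37·1000 + 27
41: 37027 = 41·903 + 4
43: 37027 = 43·861 + 4
47: 37027 = 47·787 + 38
53: 37027 = 53·698 + 33
59: 37027 = 59·627 + 34
61: 37027 = 61·607

61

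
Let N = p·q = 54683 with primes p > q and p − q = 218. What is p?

367

Since p = q + 218, we have 54683 = q(q + 218), so q² + 218q − 54683 = 0.
Discriminant: 218² + 4·54683 = 47524 + 218732 = 266256; √266256 = 516.
q = (−218 + 516)/2 = 149, and p = q + 218 = 367.
Check: 149 · 367 = 54683.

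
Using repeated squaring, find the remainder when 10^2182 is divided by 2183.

10^1 ≡ 10 (mod 2183)
10^2 ≡ 10^2 = 100 ≡ 100 (mod 2183)
10^4 ≡ 100^2 = 10000 ≡ 1268 (mod 2183)
10^8 ≡ 1268^2 = 1607824 ≡ 1136 (mod 2183)
10^16 ≡ 1136^2 = 1290496 ≡ 343 (mod 2183)
10^32 ≡ 343^2 = 117649 ≡ 1950 (mod 2183)
10^64 ≡ 1950^2 = 3802500 ≡ 1897 (mod 2183)
10^128 ≡ 1897^2 = 3598609 ≡ 1025 (mod 2183)
10^256 ≡ 1025^2 = 1050625 ≡ 602 (mod 2183)
10^512 ≡ 602^2 = 362404 ≡ 26 (mod 2183)
10^1024 ≡ 26^2 = 676 ≡ 676 (mod 2183)
10^2048 ≡ 676^2 = 456976 ≡ 729 (mod 2183)
2182 = 2048 + 128 + 4 + 2 in binary powers of 2.
So 10^2182 ≡ 729 · 1025 · 1268 · 100 ≡ 972 (mod 2183).
Since 972 ≠ 1, base 10 is a Fermat witness: 2183 is composite.

972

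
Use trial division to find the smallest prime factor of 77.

7

77 is odd.
Digit sum 14, not divisible by 3.
Ends in 7: not divisible by 5.
7: 77 = 7·11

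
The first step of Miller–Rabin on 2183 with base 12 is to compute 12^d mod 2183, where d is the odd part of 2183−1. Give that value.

2183 − 1 = 2182 = 2^1 · 1091, so d = 1091.
12^1 ≡ 12 (mod 2183)
12^2 ≡ 12^2 = 144 ≡ 144 (mod 2183)
12^4 ≡ 144^2 = 20736 ≡ 1089 (mod 2183)
12^8 ≡ 1089^2 = 1185921 ≡ 552 (mod 2183)
12^16 ≡ 552^2 = 304704 ≡ 1267 (mod 2183)
12^32 ≡ 1267^2 = 1605289 ≡ 784 (mod 2183)
12^64 ≡ 784^2 = 614656 ≡ 1233 (mod 2183)
12^128 ≡ 1233^2 = 1520289 ≡ 921 (mod 2183)
12^256 ≡ 921^2 = 848241 ≡ 1237 (mod 2183)
12^512 ≡ 1237^2 = 1530169 ≡ 2069 (mod 2183)
12^1024 ≡ 2069^2 = 4280761 ≡ 2081 (mod 2183)
1091 = 1024 + 64 + 2 + 1 in binary powers of 2.
So 12^1091 ≡ 2081 · 1233 · 144 · 12 ≡ 551 (mod 2183).
Squaring chain: 551; never reaches −1, so base 12 is a Miller–Rabin witness that 2183 is composite.

551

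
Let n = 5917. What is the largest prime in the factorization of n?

97

5917 = 61 · 97
97 is prime.
So 5917 = 61 · 97; the largest prime factor is 97.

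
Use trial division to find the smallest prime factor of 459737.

459737 is odd.
Digit sum 35, not divisible by 3.
Ends in 7: not divisible by 5.
7: 459737 = 7·65676 + 5
11: 459737 = 11·41794 + 3
13: 459737 = 13·35364 + 5
17: 459737 = 17·27043 + 6
19: 459737 = 19·24196 + 13
23: 459737 = 23·19988 + 13
29: 459737 = 29·15853

29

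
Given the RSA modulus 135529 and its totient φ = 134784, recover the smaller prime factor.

φ(n) = (p−1)(q−1) = n − (p+q) + 1, so p + q = 135529 − 134784 + 1 = 746.
p and q are the roots of t² − 746t + 135529 = 0.
Discriminant: 746² − 4·135529 = 556516 − 542116 = 14400; √14400 = 120.
q = (746 − 120)/2 = 313, p = (746 + 120)/2 = 433.
Check: 313 · 433 = 135529.

313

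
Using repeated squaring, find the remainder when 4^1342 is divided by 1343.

4^1 ≡ 4 (mod 1343)
4^2 ≡ 4^2 = 16 ≡ 16 (mod 1343)
4^4 ≡ 16^2 = 256 ≡ 256 (mod 1343)
4^8 ≡ 256^2 = 65536 ≡ 1072 (mod 1343)
4^16 ≡ 1072^2 = 1149184 ≡ 919 (mod 1343)
4^32 ≡ 919^2 = 844561 ≡ 1157 (mod 1343)
4^64 ≡ 1157^2 = 1338649 ≡ 1021 (mod 1343)
4^128 ≡ 1021^2 = 1042441 ≡ 273 (mod 1343)
4^256 ≡ 273^2 = 74529 ≡ 664 (mod 1343)
4^512 ≡ 664^2 = 440896 ≡ 392 (mod 1343)
4^1024 ≡ 392^2 = 153664 ≡ 562 (mod 1343)
1342 = 1024 + 256 + 32 + 16 + 8 + 4 + 2 in binary powers of 2.
So 4^1342 ≡ 562 · 664 · 1157 · 919 · 1072 · 256 · 16 ≡ 50 (mod 1343).
Since 50 ≠ 1, base 4 is a Fermat witness: 1343 is composite.

50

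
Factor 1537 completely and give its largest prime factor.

53

1537 = 29 · 53
53 is prime.
So 1537 = 29 · 53; the largest prime factor is 53.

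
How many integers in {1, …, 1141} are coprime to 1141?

972

Factor: 1141 = 7 · 163.
φ(1141) = (7−1) · (163−1) = 6 · 162 = 972.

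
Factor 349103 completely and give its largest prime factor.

349103 = 59 · 5917
5917 = 61 · 97
97 is prime.
So 349103 = 59 · 61 · 97; the largest prime factor is 97.

97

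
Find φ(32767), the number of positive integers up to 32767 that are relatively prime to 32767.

Factor: 32767 = 7 · 31 · 151.
φ(32767) = (7−1) · (31−1) · (151−1) = 6 · 30 · 150 = 27000.

27000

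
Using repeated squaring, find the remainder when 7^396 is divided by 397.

1

7^1 ≡ 7 (mod 397)
7^2 ≡ 7^2 = 49 ≡ 49 (mod 397)
7^4 ≡ 49^2 = 2401 ≡ 19 (mod 397)
7^8 ≡ 19^2 = 361 ≡ 361 (mod 397)
7^16 ≡ 361^2 = 130321 ≡ 105 (mod 397)
7^32 ≡ 105^2 = 11025 ≡ 306 (mod 397)
7^64 ≡ 306^2 = 93636 ≡ 341 (mod 397)
7^128 ≡ 341^2 = 116281 ≡ 357 (mod 397)
7^256 ≡ 357^2 = 127449 ≡ 12 (mod 397)
396 = 256 + 128 + 8 + 4 in binary powers of 2.
So 7^396 ≡ 12 · 357 · 361 · 19 ≡ 1 (mod 397).
Since the result is 1, base 7 gives no evidence that 397 is composite.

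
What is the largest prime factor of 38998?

37

38998 = 2 · 19499
19499 = 17 · 1147
1147 = 31 · 37
37 is prime.
So 38998 = 2 · 17 · 31 · 37; the largest prime factor is 37.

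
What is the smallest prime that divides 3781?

19

3781 is odd.
Digit sum 19, not divisible by 3.
Ends in 1: not divisible by 5.
7: 3781 = 7·540 + 1
11: 3781 = 11·343 + 8
13: 3781 = 13·290 + 11
17: 3781 = 17·222 + 7
19: 3781 = 19·199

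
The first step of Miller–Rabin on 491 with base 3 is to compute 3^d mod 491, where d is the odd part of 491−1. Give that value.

491 − 1 = 490 = 2^1 · 245, so d = 245.
3^1 ≡ 3 (mod 491)
3^2 ≡ 3^2 = 9 ≡ 9 (mod 491)
3^4 ≡ 9^2 = 81 ≡ 81 (mod 491)
3^8 ≡ 81^2 = 6561 ≡ 178 (mod 491)
3^16 ≡ 178^2 = 31684 ≡ 260 (mod 491)
3^32 ≡ 260^2 = 67600 ≡ 333 (mod 491)
3^64 ≡ 333^2 = 110889 ≡ 414 (mod 491)
3^128 ≡ 414^2 = 171396 ≡ 37 (mod 491)
245 = 128 + 64 + 32 + 16 + 4 + 1 in binary powers of 2.
So 3^245 ≡ 37 · 414 · 333 · 260 · 81 · 3 ≡ 1 (mod 491).
Since 3^d ≡ 1 (mod 491), base 3 does not prove 491 composite.

1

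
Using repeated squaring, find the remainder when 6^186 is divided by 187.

49

6^1 ≡ 6 (mod 187)
6^2 ≡ 6^2 = 36 ≡ 36 (mod 187)
6^4 ≡ 36^2 = 1296 ≡ 174 (mod 187)
6^8 ≡ 174^2 = 30276 ≡ 169 (mod 187)
6^16 ≡ 169^2 = 28561 ≡ 137 (mod 187)
6^32 ≡ 137^2 = 18769 ≡ 69 (mod 187)
6^64 ≡ 69^2 = 4761 ≡ 86 (mod 187)
6^128 ≡ 86^2 = 7396 ≡ 103 (mod 187)
186 = 128 + 32 + 16 + 8 + 2 in binary powers of 2.
So 6^186 ≡ 103 · 69 · 137 · 169 · 36 ≡ 49 (mod 187).
Since 49 ≠ 1, base 6 is a Fermat witness: 187 is composite.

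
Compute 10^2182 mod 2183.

972

10^1 ≡ 10 (mod 2183)
10^2 ≡ 10^2 = 100 ≡ 100 (mod 2183)
10^4 ≡ 100^2 = 10000 ≡ 1268 (mod 2183)
10^8 ≡ 1268^2 = 1607824 ≡ 1136 (mod 2183)
10^16 ≡ 1136^2 = 1290496 ≡ 343 (mod 2183)
10^32 ≡ 343^2 = 117649 ≡ 1950 (mod 2183)
10^64 ≡ 1950^2 = 3802500 ≡ 1897 (mod 2183)
10^128 ≡ 1897^2 = 3598609 ≡ 1025 (mod 2183)
10^256 ≡ 1025^2 = 1050625 ≡ 602 (mod 2183)
10^512 ≡ 602^2 = 362404 ≡ 26 (mod 2183)
10^1024 ≡ 26^2 = 676 ≡ 676 (mod 2183)
10^2048 ≡ 676^2 = 456976 ≡ 729 (mod 2183)
2182 = 2048 + 128 + 4 + 2 in binary powers of 2.
So 10^2182 ≡ 729 · 1025 · 1268 · 100 ≡ 972 (mod 2183).
Since 972 ≠ 1, base 10 is a Fermat witness: 2183 is composite.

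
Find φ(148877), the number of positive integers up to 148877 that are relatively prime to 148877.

146068

Factor: 148877 = 53^3.
φ(148877) = 53^2·(53−1) = 146068.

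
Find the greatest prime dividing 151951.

151951 = 47 · 3233
3233 = 53 · 61
61 is prime.
So 151951 = 47 · 53 · 61; the largest prime factor is 61.

61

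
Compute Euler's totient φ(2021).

Factor: 2021 = 43 · 47.
φ(2021) = (43−1) · (47−1) = 42 · 46 = 1932.

1932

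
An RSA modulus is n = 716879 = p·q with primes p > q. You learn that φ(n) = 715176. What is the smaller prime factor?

757

φ(n) = (p−1)(q−1) = n − (p+q) + 1, so p + q = 716879 − 715176 + 1 = 1704.
p and q are the roots of t² − 1704t + 716879 = 0.
Discriminant: 1704² − 4·716879 = 2903616 − 2867516 = 36100; √36100 = 190.
q = (1704 − 190)/2 = 757, p = (1704 + 190)/2 = 947.
Check: 757 · 947 = 716879.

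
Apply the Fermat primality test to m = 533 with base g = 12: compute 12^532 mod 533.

66

12^1 ≡ 12 (mod 533)
12^2 ≡ 12^2 = 144 ≡ 144 (mod 533)
12^4 ≡ 144^2 = 20736 ≡ 482 (mod 533)
12^8 ≡ 482^2 = 232324 ≡ 469 (mod 533)
12^16 ≡ 469^2 = 219961 ≡ 365 (mod 533)
12^32 ≡ 365^2 = 133225 ≡ 508 (mod 533)
12^64 ≡ 508^2 = 258064 ≡ 92 (mod 533)
12^128 ≡ 92^2 = 8464 ≡ 469 (mod 533)
12^256 ≡ 469^2 = 219961 ≡ 365 (mod 533)
12^512 ≡ 365^2 = 133225 ≡ 508 (mod 533)
532 = 512 + 16 + 4 in binary powers of 2.
So 12^532 ≡ 508 · 365 · 482 ≡ 66 (mod 533).
Since 66 ≠ 1, base 12 is a Fermat witness: 533 is composite.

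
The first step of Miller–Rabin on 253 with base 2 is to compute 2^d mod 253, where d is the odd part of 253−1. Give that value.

118

253 − 1 = 252 = 2^2 · 63, so d = 63.
2^1 ≡ 2 (mod 253)
2^2 ≡ 2^2 = 4 ≡ 4 (mod 253)
2^4 ≡ 4^2 = 16 ≡ 16 (mod 253)
2^8 ≡ 16^2 = 256 ≡ 3 (mod 253)
2^16 ≡ 3^2 = 9 ≡ 9 (mod 253)
2^32 ≡ 9^2 = 81 ≡ 81 (mod 253)
63 = 32 + 16 + 8 + 4 + 2 + 1 in binary powers of 2.
So 2^63 ≡ 81 · 9 · 3 · 16 · 4 · 2 ≡ 118 (mod 253).
Squaring chain: 118 → 9; never reaches −1, so base 2 is a Miller–Rabin witness that 253 is composite.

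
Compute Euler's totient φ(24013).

Factor: 24013 = 11 · 37 · 59.
φ(24013) = (11−1) · (37−1) · (59−1) = 10 · 36 · 58 = 20880.

20880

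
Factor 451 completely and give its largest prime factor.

41

451 = 11 · 41
41 is prime.
So 451 = 11 · 41; the largest prime factor is 41.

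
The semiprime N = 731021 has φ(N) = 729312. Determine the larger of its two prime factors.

857

φ(n) = (p−1)(q−1) = n − (p+q) + 1, so p + q = 731021 − 729312 + 1 = 1710.
p and q are the roots of t² − 1710t + 731021 = 0.
Discriminant: 1710² − 4·731021 = 2924100 − 2924084 = 16; √16 = 4.
q = (1710 − 4)/2 = 853, p = (1710 + 4)/2 = 857.
Check: 853 · 857 = 731021.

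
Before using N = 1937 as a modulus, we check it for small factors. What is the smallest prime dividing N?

13

1937 is odd.
Digit sum 20, not divisible by 3.
Ends in 7: not divisible by 5.
7: 1937 = 7·276 + 5
11: 1937 = 11·176 + 1
13: 1937 = 13·149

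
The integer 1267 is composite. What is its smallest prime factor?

7

1267 is odd.
Digit sum 16, not divisible by 3.
Ends in 7: not divisible by 5.
7: 1267 = 7·181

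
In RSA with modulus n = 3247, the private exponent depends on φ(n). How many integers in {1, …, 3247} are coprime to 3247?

Factor: 3247 = 17 · 191.
φ(3247) = (17−1) · (191−1) = 16 · 190 = 3040.

3040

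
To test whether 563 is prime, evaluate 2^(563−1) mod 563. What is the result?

1

2^1 ≡ 2 (mod 563)
2^2 ≡ 2^2 = 4 ≡ 4 (mod 563)
2^4 ≡ 4^2 = 16 ≡ 16 (mod 563)
2^8 ≡ 16^2 = 256 ≡ 256 (mod 563)
2^16 ≡ 256^2 = 65536 ≡ 228 (mod 563)
2^32 ≡ 228^2 = 51984 ≡ 188 (mod 563)
2^64 ≡ 188^2 = 35344 ≡ 438 (mod 563)
2^128 ≡ 438^2 = 191844 ≡ 424 (mod 563)
2^256 ≡ 424^2 = 179776 ≡ 179 (mod 563)
2^512 ≡ 179^2 = 32041 ≡ 513 (mod 563)
562 = 512 + 32 + 16 + 2 in binary powers of 2.
So 2^562 ≡ 513 · 188 · 228 · 4 ≡ 1 (mod 563).
Since the result is 1, base 2 gives no evidence that 563 is composite.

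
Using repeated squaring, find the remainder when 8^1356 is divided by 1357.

374

8^1 ≡ 8 (mod 1357)
8^2 ≡ 8^2 = 64 ≡ 64 (mod 1357)
8^4 ≡ 64^2 = 4096 ≡ 25 (mod 1357)
8^8 ≡ 25^2 = 625 ≡ 625 (mod 1357)
8^16 ≡ 625^2 = 390625 ≡ 1166 (mod 1357)
8^32 ≡ 1166^2 = 1359556 ≡ 1199 (mod 1357)
8^64 ≡ 1199^2 = 1437601 ≡ 538 (mod 1357)
8^128 ≡ 538^2 = 289444 ≡ 403 (mod 1357)
8^256 ≡ 403^2 = 162409 ≡ 926 (mod 1357)
8^512 ≡ 926^2 = 857476 ≡ 1209 (mod 1357)
8^1024 ≡ 1209^2 = 1461681 ≡ 192 (mod 1357)
1356 = 1024 + 256 + 64 + 8 + 4 in binary powers of 2.
So 8^1356 ≡ 192 · 926 · 538 · 625 · 25 ≡ 374 (mod 1357).
Since 374 ≠ 1, base 8 is a Fermat witness: 1357 is composite.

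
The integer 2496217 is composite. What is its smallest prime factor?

2496217 is odd.
Digit sum 31, not divisible by 3.
Ends in 7: not divisible by 5.
7: 2496217 = 7·356602 + 3
11: 2496217 = 11·226928 + 9
13: 2496217 = 13·192016 + 9
17: 2496217 = 17·146836 + 5
19: 2496217 = 19·131379 + 16
23: 2496217 = 23·108531 + 4
29: 2496217 = 29·86076 + 13
31: 2496217 = 31·80523 + 4
37: 2496217 = 37·67465 + 12
41: 2496217 = 41·60883 + 14
43: 2496217 = 43·58051 + 24
47: 2496217 = 47·53111

47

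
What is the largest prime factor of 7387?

7387 = 83 · 89
89 is prime.
So 7387 = 83 · 89; the largest prime factor is 89.

89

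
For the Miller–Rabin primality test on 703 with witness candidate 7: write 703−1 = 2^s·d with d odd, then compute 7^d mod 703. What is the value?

703 − 1 = 702 = 2^1 · 351, so d = 351.
7^1 ≡ 7 (mod 703)
7^2 ≡ 7^2 = 49 ≡ 49 (mod 703)
7^4 ≡ 49^2 = 2401 ≡ 292 (mod 703)
7^8 ≡ 292^2 = 85264 ≡ 201 (mod 703)
7^16 ≡ 201^2 = 40401 ≡ 330 (mod 703)
7^32 ≡ 330^2 = 108900 ≡ 638 (mod 703)
7^64 ≡ 638^2 = 407044 ≡ 7 (mod 703)
7^128 ≡ 7^2 = 49 ≡ 49 (mod 703)
7^256 ≡ 49^2 = 2401 ≡ 292 (mod 703)
351 = 256 + 64 + 16 + 8 + 4 + 2 + 1 in binary powers of 2.
So 7^351 ≡ 292 · 7 · 330 · 201 · 292 · 49 · 7 ≡ 1 (mod 703).
Since 7^d ≡ 1 (mod 703), base 7 does not prove 703 composite.

1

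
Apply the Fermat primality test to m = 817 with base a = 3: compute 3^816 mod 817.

121

3^1 ≡ 3 (mod 817)
3^2 ≡ 3^2 = 9 ≡ 9 (mod 817)
3^4 ≡ 9^2 = 81 ≡ 81 (mod 817)
3^8 ≡ 81^2 = 6561 ≡ 25 (mod 817)
3^16 ≡ 25^2 = 625 ≡ 625 (mod 817)
3^32 ≡ 625^2 = 390625 ≡ 99 (mod 817)
3^64 ≡ 99^2 = 9801 ≡ 814 (mod 817)
3^128 ≡ 814^2 = 662596 ≡ 9 (mod 817)
3^256 ≡ 9^2 = 81 ≡ 81 (mod 817)
3^512 ≡ 81^2 = 6561 ≡ 25 (mod 817)
816 = 512 + 256 + 32 + 16 in binary powers of 2.
So 3^816 ≡ 25 · 81 · 99 · 625 ≡ 121 (mod 817).
Since 121 ≠ 1, base 3 is a Fermat witness: 817 is composite.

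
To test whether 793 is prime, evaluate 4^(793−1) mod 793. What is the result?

508

4^1 ≡ 4 (mod 793)
4^2 ≡ 4^2 = 16 ≡ 16 (mod 793)
4^4 ≡ 16^2 = 256 ≡ 256 (mod 793)
4^8 ≡ 256^2 = 65536 ≡ 510 (mod 793)
4^16 ≡ 510^2 = 260100 ≡ 789 (mod 793)
4^32 ≡ 789^2 = 622521 ≡ 16 (mod 793)
4^64 ≡ 16^2 = 256 ≡ 256 (mod 793)
4^128 ≡ 256^2 = 65536 ≡ 510 (mod 793)
4^256 ≡ 510^2 = 260100 ≡ 789 (mod 793)
4^512 ≡ 789^2 = 622521 ≡ 16 (mod 793)
792 = 512 + 256 + 16 + 8 in binary powers of 2.
So 4^792 ≡ 16 · 789 · 789 · 510 ≡ 508 (mod 793).
Since 508 ≠ 1, base 4 is a Fermat witness: 793 is composite.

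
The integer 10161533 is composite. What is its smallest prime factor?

79

10161533 is odd.
Digit sum 20, not divisible by 3.
Ends in 3: not divisible by 5.
7: 10161533 = 7·1451647 + 4
11: 10161533 = 11·923775 + 8
13: 10161533 = 13·781656 + 5
17: 10161533 = 17·597737 + 4
19: 10161533 = 19·534817 + 10
23: 10161533 = 23·441805 + 18
29: 10161533 = 29·350397 + 20
31: 10161533 = 31·327791 + 12
37: 10161533 = 37·274636 + 1
41: 10161533 = 41·247842 + 11
43: 10161533 = 43·236314 + 31
47: 10161533 = 47·216202 + 39
53: 10161533 = 53·191727 + 2
59: 10161533 = 59·172229 + 22
61: 10161533 = 61·166582 + 31
67: 10161533 = 67·151664 + 45
71: 10161533 = 71·143120 + 13
73: 10161533 = 73·139199 + 6
79: 10161533 = 79·128627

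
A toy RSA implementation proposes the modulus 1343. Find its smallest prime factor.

1343 is odd.
Digit sum 11, not divisible by 3.
Ends in 3: not divisible by 5.
7: 1343 = 7·191 + 6
11: 1343 = 11·122 + 1
13: 1343 = 13·103 + 4
17: 1343 = 17·79

17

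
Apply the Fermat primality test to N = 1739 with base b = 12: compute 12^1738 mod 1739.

382

12^1 ≡ 12 (mod 1739)
12^2 ≡ 12^2 = 144 ≡ 144 (mod 1739)
12^4 ≡ 144^2 = 20736 ≡ 1607 (mod 1739)
12^8 ≡ 1607^2 = 2582449 ≡ 34 (mod 1739)
12^16 ≡ 34^2 = 1156 ≡ 1156 (mod 1739)
12^32 ≡ 1156^2 = 1336336 ≡ 784 (mod 1739)
12^64 ≡ 784^2 = 614656 ≡ 789 (mod 1739)
12^128 ≡ 789^2 = 622521 ≡ 1698 (mod 1739)
12^256 ≡ 1698^2 = 2883204 ≡ 1681 (mod 1739)
12^512 ≡ 1681^2 = 2825761 ≡ 1625 (mod 1739)
12^1024 ≡ 1625^2 = 2640625 ≡ 823 (mod 1739)
1738 = 1024 + 512 + 128 + 64 + 8 + 2 in binary powers of 2.
So 12^1738 ≡ 823 · 1625 · 1698 · 789 · 34 · 144 ≡ 382 (mod 1739).
Since 382 ≠ 1, base 12 is a Fermat witness: 1739 is composite.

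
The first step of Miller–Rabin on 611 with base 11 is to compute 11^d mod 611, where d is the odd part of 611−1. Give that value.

611 − 1 = 610 = 2^1 · 305, so d = 305.
11^1 ≡ 11 (mod 611)
11^2 ≡ 11^2 = 121 ≡ 121 (mod 611)
11^4 ≡ 121^2 = 14641 ≡ 588 (mod 611)
11^8 ≡ 588^2 = 345744 ≡ 529 (mod 611)
11^16 ≡ 529^2 = 279841 ≡ 3 (mod 611)
11^32 ≡ 3^2 = 9 ≡ 9 (mod 611)
11^64 ≡ 9^2 = 81 ≡ 81 (mod 611)
11^128 ≡ 81^2 = 6561 ≡ 451 (mod 611)
11^256 ≡ 451^2 = 203401 ≡ 549 (mod 611)
305 = 256 + 32 + 16 + 1 in binary powers of 2.
So 11^305 ≡ 549 · 9 · 3 · 11 ≡ 527 (mod 611).
Squaring chain: 527; never reaches −1, so base 11 is a Miller–Rabin witness that 611 is composite.

527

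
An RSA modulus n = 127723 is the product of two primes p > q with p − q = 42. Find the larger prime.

Since p = q + 42, we have 127723 = q(q + 42), so q² + 42q − 127723 = 0.
Discriminant: 42² + 4·127723 = 1764 + 510892 = 512656; √512656 = 716.
q = (−42 + 716)/2 = 337, and p = q + 42 = 379.
Check: 337 · 379 = 127723.

379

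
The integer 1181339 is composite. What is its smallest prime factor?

43

1181339 is odd.
Digit sum 26, not divisible by 3.
Ends in 9: not divisible by 5.
7: 1181339 = 7·168762 + 5
11: 1181339 = 11·107394 + 5
13: 1181339 = 13·90872 + 3
17: 1181339 = 17·69490 + 9
19: 1181339 = 19·62175 + 14
23: 1181339 = 23·51362 + 13
29: 1181339 = 29·40735 + 24
31: 1181339 = 31·38107 + 22
37: 1181339 = 37·31928 + 3
41: 1181339 = 41·28813 + 6
43: 1181339 = 43·27473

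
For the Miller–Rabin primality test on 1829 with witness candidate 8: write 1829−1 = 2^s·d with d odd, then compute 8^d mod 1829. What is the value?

1829 − 1 = 1828 = 2^2 · 457, so d = 457.
8^1 ≡ 8 (mod 1829)
8^2 ≡ 8^2 = 64 ≡ 64 (mod 1829)
8^4 ≡ 64^2 = 4096 ≡ 438 (mod 1829)
8^8 ≡ 438^2 = 191844 ≡ 1628 (mod 1829)
8^16 ≡ 1628^2 = 2650384 ≡ 163 (mod 1829)
8^32 ≡ 163^2 = 26569 ≡ 963 (mod 1829)
8^64 ≡ 963^2 = 927369 ≡ 66 (mod 1829)
8^128 ≡ 66^2 = 4356 ≡ 698 (mod 1829)
8^256 ≡ 698^2 = 487204 ≡ 690 (mod 1829)
457 = 256 + 128 + 64 + 8 + 1 in binary powers of 2.
So 8^457 ≡ 690 · 698 · 66 · 1628 · 8 ≡ 157 (mod 1829).
Squaring chain: 157 → 872; never reaches −1, so base 8 is a Miller–Rabin witness that 1829 is composite.

157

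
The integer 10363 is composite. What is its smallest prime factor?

43

10363 is odd.
Digit sum 13, not divisible by 3.
Ends in 3: not divisible by 5.
7: 10363 = 7·1480 + 3
11: 10363 = 11·942 + 1
13: 10363 = 13·797 + 2
17: 10363 = 17·609 + 10
19: 10363 = 19·545 + 8
23: 10363 = 23·450 + 13
29: 10363 = 29·357 + 10
31: 10363 = 31·334 + 9
37: 10363 = 37·280 + 3
41: 10363 = 41·252 + 31
43: 10363 = 43·241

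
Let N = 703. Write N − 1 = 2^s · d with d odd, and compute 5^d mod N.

703 − 1 = 702 = 2^1 · 351, so d = 351.
5^1 ≡ 5 (mod 703)
5^2 ≡ 5^2 = 25 ≡ 25 (mod 703)
5^4 ≡ 25^2 = 625 ≡ 625 (mod 703)
5^8 ≡ 625^2 = 390625 ≡ 460 (mod 703)
5^16 ≡ 460^2 = 211600 ≡ 700 (mod 703)
5^32 ≡ 700^2 = 490000 ≡ 9 (mod 703)
5^64 ≡ 9^2 = 81 ≡ 81 (mod 703)
5^128 ≡ 81^2 = 6561 ≡ 234 (mod 703)
5^256 ≡ 234^2 = 54756 ≡ 625 (mod 703)
351 = 256 + 64 + 16 + 8 + 4 + 2 + 1 in binary powers of 2.
So 5^351 ≡ 625 · 81 · 700 · 460 · 625 · 25 · 5 ≡ 438 (mod 703).
Squaring chain: 438; never reaches −1, so base 5 is a Miller–Rabin witness that 703 is composite.

438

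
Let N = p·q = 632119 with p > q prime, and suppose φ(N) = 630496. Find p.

977

φ(n) = (p−1)(q−1) = n − (p+q) + 1, so p + q = 632119 − 630496 + 1 = 1624.
p and q are the roots of t² − 1624t + 632119 = 0.
Discriminant: 1624² − 4·632119 = 2637376 − 2528476 = 108900; √108900 = 330.
q = (1624 − 330)/2 = 647, p = (1624 + 330)/2 = 977.
Check: 647 · 977 = 632119.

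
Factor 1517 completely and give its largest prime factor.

1517 = 37 · 41
41 is prime.
So 1517 = 37 · 41; the largest prime factor is 41.

41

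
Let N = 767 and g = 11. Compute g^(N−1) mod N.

257

11^1 ≡ 11 (mod 767)
11^2 ≡ 11^2 = 121 ≡ 121 (mod 767)
11^4 ≡ 121^2 = 14641 ≡ 68 (mod 767)
11^8 ≡ 68^2 = 4624 ≡ 22 (mod 767)
11^16 ≡ 22^2 = 484 ≡ 484 (mod 767)
11^32 ≡ 484^2 = 234256 ≡ 321 (mod 767)
11^64 ≡ 321^2 = 103041 ≡ 263 (mod 767)
11^128 ≡ 263^2 = 69169 ≡ 139 (mod 767)
11^256 ≡ 139^2 = 19321 ≡ 146 (mod 767)
11^512 ≡ 146^2 = 21316 ≡ 607 (mod 767)
766 = 512 + 128 + 64 + 32 + 16 + 8 + 4 + 2 in binary powers of 2.
So 11^766 ≡ 607 · 139 · 263 · 321 · 484 · 22 · 68 · 121 ≡ 257 (mod 767).
Since 257 ≠ 1, base 11 is a Fermat witness: 767 is composite.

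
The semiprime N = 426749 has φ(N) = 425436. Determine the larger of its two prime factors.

φ(n) = (p−1)(q−1) = n − (p+q) + 1, so p + q = 426749 − 425436 + 1 = 1314.
p and q are the roots of t² − 1314t + 426749 = 0.
Discriminant: 1314² − 4·426749 = 1726596 − 1706996 = 19600; √19600 = 140.
q = (1314 − 140)/2 = 587, p = (1314 + 140)/2 = 727.
Check: 587 · 727 = 426749.

727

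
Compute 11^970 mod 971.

1

11^1 ≡ 11 (mod 971)
11^2 ≡ 11^2 = 121 ≡ 121 (mod 971)
11^4 ≡ 121^2 = 14641 ≡ 76 (mod 971)
11^8 ≡ 76^2 = 5776 ≡ 921 (mod 971)
11^16 ≡ 921^2 = 848241 ≡ 558 (mod 971)
11^32 ≡ 558^2 = 311364 ≡ 644 (mod 971)
11^64 ≡ 644^2 = 414736 ≡ 119 (mod 971)
11^128 ≡ 119^2 = 14161 ≡ 567 (mod 971)
11^256 ≡ 567^2 = 321489 ≡ 88 (mod 971)
11^512 ≡ 88^2 = 7744 ≡ 947 (mod 971)
970 = 512 + 256 + 128 + 64 + 8 + 2 in binary powers of 2.
So 11^970 ≡ 947 · 88 · 567 · 119 · 921 · 121 ≡ 1 (mod 971).
Since the result is 1, base 11 gives no evidence that 971 is composite.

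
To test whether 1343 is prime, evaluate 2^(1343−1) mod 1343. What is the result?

914

2^1 ≡ 2 (mod 1343)
2^2 ≡ 2^2 = 4 ≡ 4 (mod 1343)
2^4 ≡ 4^2 = 16 ≡ 16 (mod 1343)
2^8 ≡ 16^2 = 256 ≡ 256 (mod 1343)
2^16 ≡ 256^2 = 65536 ≡ 1072 (mod 1343)
2^32 ≡ 1072^2 = 1149184 ≡ 919 (mod 1343)
2^64 ≡ 919^2 = 844561 ≡ 1157 (mod 1343)
2^128 ≡ 1157^2 = 1338649 ≡ 1021 (mod 1343)
2^256 ≡ 1021^2 = 1042441 ≡ 273 (mod 1343)
2^512 ≡ 273^2 = 74529 ≡ 664 (mod 1343)
2^1024 ≡ 664^2 = 440896 ≡ 392 (mod 1343)
1342 = 1024 + 256 + 32 + 16 + 8 + 4 + 2 in binary powers of 2.
So 2^1342 ≡ 392 · 273 · 919 · 1072 · 256 · 16 · 4 ≡ 914 (mod 1343).
Since 914 ≠ 1, base 2 is a Fermat witness: 1343 is composite.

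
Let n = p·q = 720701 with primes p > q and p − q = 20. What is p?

Since p = q + 20, we have 720701 = q(q + 20), so q² + 20q − 720701 = 0.
Discriminant: 20² + 4·720701 = 400 + 2882804 = 2883204; √2883204 = 1698.
q = (−20 + 1698)/2 = 839, and p = q + 20 = 859.
Check: 839 · 859 = 720701.

859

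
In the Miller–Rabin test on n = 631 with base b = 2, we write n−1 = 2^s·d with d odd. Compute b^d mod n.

631 − 1 = 630 = 2^1 · 315, so d = 315.
2^1 ≡ 2 (mod 631)
2^2 ≡ 2^2 = 4 ≡ 4 (mod 631)
2^4 ≡ 4^2 = 16 ≡ 16 (mod 631)
2^8 ≡ 16^2 = 256 ≡ 256 (mod 631)
2^16 ≡ 256^2 = 65536 ≡ 543 (mod 631)
2^32 ≡ 543^2 = 294849 ≡ 172 (mod 631)
2^64 ≡ 172^2 = 29584 ≡ 558 (mod 631)
2^128 ≡ 558^2 = 311364 ≡ 281 (mod 631)
2^256 ≡ 281^2 = 78961 ≡ 86 (mod 631)
315 = 256 + 32 + 16 + 8 + 2 + 1 in binary powers of 2.
So 2^315 ≡ 86 · 172 · 543 · 256 · 4 · 2 ≡ 1 (mod 631).
Since 2^d ≡ 1 (mod 631), base 2 does not prove 631 composite.

1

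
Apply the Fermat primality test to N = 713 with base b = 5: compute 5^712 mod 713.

315

5^1 ≡ 5 (mod 713)
5^2 ≡ 5^2 = 25 ≡ 25 (mod 713)
5^4 ≡ 25^2 = 625 ≡ 625 (mod 713)
5^8 ≡ 625^2 = 390625 ≡ 614 (mod 713)
5^16 ≡ 614^2 = 376996 ≡ 532 (mod 713)
5^32 ≡ 532^2 = 283024 ≡ 676 (mod 713)
5^64 ≡ 676^2 = 456976 ≡ 656 (mod 713)
5^128 ≡ 656^2 = 430336 ≡ 397 (mod 713)
5^256 ≡ 397^2 = 157609 ≡ 36 (mod 713)
5^512 ≡ 36^2 = 1296 ≡ 583 (mod 713)
712 = 512 + 128 + 64 + 8 in binary powers of 2.
So 5^712 ≡ 583 · 397 · 656 · 614 ≡ 315 (mod 713).
Since 315 ≠ 1, base 5 is a Fermat witness: 713 is composite.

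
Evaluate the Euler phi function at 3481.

Factor: 3481 = 59^2.
φ(3481) = 59^1·(59−1) = 3422.

3422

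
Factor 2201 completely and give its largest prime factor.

2201 = 31 · 71
71 is prime.
So 2201 = 31 · 71; the largest prime factor is 71.

71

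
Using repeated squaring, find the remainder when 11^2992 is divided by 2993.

2806

11^1 ≡ 11 (mod 2993)
11^2 ≡ 11^2 = 121 ≡ 121 (mod 2993)
11^4 ≡ 121^2 = 14641 ≡ 2669 (mod 2993)
11^8 ≡ 2669^2 = 7123561 ≡ 221 (mod 2993)
11^16 ≡ 221^2 = 48841 ≡ 953 (mod 2993)
11^32 ≡ 953^2 = 908209 ≡ 1330 (mod 2993)
11^64 ≡ 1330^2 = 1768900 ≡ 37 (mod 2993)
11^128 ≡ 37^2 = 1369 ≡ 1369 (mod 2993)
11^256 ≡ 1369^2 = 1874161 ≡ 543 (mod 2993)
11^512 ≡ 543^2 = 294849 ≡ 1535 (mod 2993)
11^1024 ≡ 1535^2 = 2356225 ≡ 734 (mod 2993)
11^2048 ≡ 734^2 = 538756 ≡ 16 (mod 2993)
2992 = 2048 + 512 + 256 + 128 + 32 + 16 in binary powers of 2.
So 11^2992 ≡ 16 · 1535 · 543 · 1369 · 1330 · 953 ≡ 2806 (mod 2993).
Since 2806 ≠ 1, base 11 is a Fermat witness: 2993 is composite.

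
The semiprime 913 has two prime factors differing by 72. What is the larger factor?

Since p = q + 72, we have 913 = q(q + 72), so q² + 72q − 913 = 0.
Discriminant: 72² + 4·913 = 5184 + 3652 = 8836; √8836 = 94.
q = (−72 + 94)/2 = 11, and p = q + 72 = 83.
Check: 11 · 83 = 913.

83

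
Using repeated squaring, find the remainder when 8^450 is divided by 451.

8^1 ≡ 8 (mod 451)
8^2 ≡ 8^2 = 64 ≡ 64 (mod 451)
8^4 ≡ 64^2 = 4096 ≡ 37 (mod 451)
8^8 ≡ 37^2 = 1369 ≡ 16 (mod 451)
8^16 ≡ 16^2 = 256 ≡ 256 (mod 451)
8^32 ≡ 256^2 = 65536 ≡ 141 (mod 451)
8^64 ≡ 141^2 = 19881 ≡ 37 (mod 451)
8^128 ≡ 37^2 = 1369 ≡ 16 (mod 451)
8^256 ≡ 16^2 = 256 ≡ 256 (mod 451)
450 = 256 + 128 + 64 + 2 in binary powers of 2.
So 8^450 ≡ 256 · 16 · 37 · 64 ≡ 122 (mod 451).
Since 122 ≠ 1, base 8 is a Fermat witness: 451 is composite.

122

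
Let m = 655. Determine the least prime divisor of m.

655 is odd.
Digit sum 16, not divisible by 3.
Ends in 5: divisible by 5.

5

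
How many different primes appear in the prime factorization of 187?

2

187 = 11 · 17
187 = 11 · 17, which has 2 distinct prime factors.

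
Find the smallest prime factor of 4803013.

59

4803013 is odd.
Digit sum 19, not divisible by 3.
Ends in 3: not divisible by 5.
7: 4803013 = 7·686144 + 5
11: 4803013 = 11·436637 + 6
13: 4803013 = 13·369462 + 7
17: 4803013 = 17·282530 + 3
19: 4803013 = 19·252790 + 3
23: 4803013 = 23·208826 + 15
29: 4803013 = 29·165621 + 4
31: 4803013 = 31·154935 + 28
37: 4803013 = 37·129811 + 6
41: 4803013 = 41·117146 + 27
43: 4803013 = 43·111697 + 42
47: 4803013 = 47·102191 + 36
53: 4803013 = 53·90622 + 47
59: 4803013 = 59·81407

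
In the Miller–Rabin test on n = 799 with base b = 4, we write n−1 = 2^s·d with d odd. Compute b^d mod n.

799 − 1 = 798 = 2^1 · 399, so d = 399.
4^1 ≡ 4 (mod 799)
4^2 ≡ 4^2 = 16 ≡ 16 (mod 799)
4^4 ≡ 16^2 = 256 ≡ 256 (mod 799)
4^8 ≡ 256^2 = 65536 ≡ 18 (mod 799)
4^16 ≡ 18^2 = 324 ≡ 324 (mod 799)
4^32 ≡ 324^2 = 104976 ≡ 307 (mod 799)
4^64 ≡ 307^2 = 94249 ≡ 766 (mod 799)
4^128 ≡ 766^2 = 586756 ≡ 290 (mod 799)
4^256 ≡ 290^2 = 84100 ≡ 205 (mod 799)
399 = 256 + 128 + 8 + 4 + 2 + 1 in binary powers of 2.
So 4^399 ≡ 205 · 290 · 18 · 256 · 16 · 4 ≡ 676 (mod 799).
Squaring chain: 676; never reaches −1, so base 4 is a Miller–Rabin witness that 799 is composite.

676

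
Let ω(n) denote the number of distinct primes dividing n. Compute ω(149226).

6

149226 = 2 · 74613
74613 = 3 · 24871
24871 = 7 · 3553
3553 = 11 · 323
323 = 17 · 19
149226 = 2 · 3 · 7 · 11 · 17 · 19, which has 6 distinct prime factors.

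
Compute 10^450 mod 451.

10^1 ≡ 10 (mod 451)
10^2 ≡ 10^2 = 100 ≡ 100 (mod 451)
10^4 ≡ 100^2 = 10000 ≡ 78 (mod 451)
10^8 ≡ 78^2 = 6084 ≡ 221 (mod 451)
10^16 ≡ 221^2 = 48841 ≡ 133 (mod 451)
10^32 ≡ 133^2 = 17689 ≡ 100 (mod 451)
10^64 ≡ 100^2 = 10000 ≡ 78 (mod 451)
10^128 ≡ 78^2 = 6084 ≡ 221 (mod 451)
10^256 ≡ 221^2 = 48841 ≡ 133 (mod 451)
450 = 256 + 128 + 64 + 2 in binary powers of 2.
So 10^450 ≡ 133 · 221 · 78 · 100 ≡ 1 (mod 451).
Since the result is 1, base 10 gives no evidence that 451 is composite.

1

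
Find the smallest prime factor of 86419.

86419 is odd.
Digit sum 28, not divisible by 3.
Ends in 9: not divisible by 5.
7: 86419 = 7·12345 + 4
11: 86419 = 11·7856 + 3
13: 86419 = 13·6647 + 8
17: 86419 = 17·5083 + 8
19: 86419 = 19·4548 + 7
23: 86419 = 23·3757 + 8
29: 86419 = 29·2979 + 28
31: 86419 = 31·2787 + 22
37: 86419 = 37·2335 + 24
41: 86419 = 41·2107 + 32
43: 86419 = 43·2009 + 32
47: 86419 = 47·1838 + 33
53: 86419 = 53·1630 + 29
59: 86419 = 59·1464 + 43
61: 86419 = 61·1416 + 43
67: 86419 = 67·1289 + 56
71: 86419 = 71·1217 + 12
73: 86419 = 73·1183 + 60
79: 86419 = 79·1093 + 72
83: 86419 = 83·1041 + 16
89: 86419 = 89·971

89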